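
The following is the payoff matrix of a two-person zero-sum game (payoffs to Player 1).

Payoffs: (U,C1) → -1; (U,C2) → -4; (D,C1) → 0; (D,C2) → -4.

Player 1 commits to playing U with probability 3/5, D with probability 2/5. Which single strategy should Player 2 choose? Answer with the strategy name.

C2

If Player 2 plays C1, Player 1's expected payoff is (3/5)·(-1) + (2/5)·0 = -3/5.
If Player 2 plays C2, Player 1's expected payoff is (3/5)·(-4) + (2/5)·(-4) = -4.
Player 2 minimizes Player 1's payoff; the smallest is -4, so the best response is C2.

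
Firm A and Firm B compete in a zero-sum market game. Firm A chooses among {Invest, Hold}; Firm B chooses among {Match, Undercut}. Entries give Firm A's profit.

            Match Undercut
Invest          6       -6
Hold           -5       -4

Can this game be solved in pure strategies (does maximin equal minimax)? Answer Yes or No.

No

Row minima: Invest → -6, Hold → -5; maximin = -5.
Column maxima: Match → 6, Undercut → -4; minimax = -4.
-5 ≠ -4, so no pure-strategy equilibrium exists.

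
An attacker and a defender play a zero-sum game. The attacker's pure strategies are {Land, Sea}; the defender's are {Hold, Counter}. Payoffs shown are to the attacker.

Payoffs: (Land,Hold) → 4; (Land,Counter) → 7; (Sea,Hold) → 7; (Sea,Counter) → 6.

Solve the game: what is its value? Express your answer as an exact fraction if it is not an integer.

Row minima: Land → 4, Sea → 6; maximin = 6.
Column maxima: Hold → 7, Counter → 7; minimax = 7.
6 ≠ 7, so there is no saddle point; optimal play is mixed.
Let the attacker play Land with probability p. Expected payoff against Hold: 4p + 7(1−p) = −3p + 7; against Counter: 7p + 6(1−p) = p + 6.
Setting these equal: −3p + 7 = p + 6 ⇒ −4p = -1 ⇒ p = 1/4, and the value is (-3)·(1/4) + 7 = 25/4.
For the defender: with q = P(Hold), equating Land's and Sea's payoffs gives −3q + 7 = q + 6 ⇒ q = 1/4.

25/4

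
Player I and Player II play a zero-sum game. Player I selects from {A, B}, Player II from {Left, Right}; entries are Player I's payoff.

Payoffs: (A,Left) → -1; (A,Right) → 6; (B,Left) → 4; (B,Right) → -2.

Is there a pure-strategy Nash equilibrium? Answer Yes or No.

Row minima: A → -1, B → -2; maximin = -1.
Column maxima: Left → 4, Right → 6; minimax = 4.
-1 ≠ 4, so no pure-strategy equilibrium exists.

No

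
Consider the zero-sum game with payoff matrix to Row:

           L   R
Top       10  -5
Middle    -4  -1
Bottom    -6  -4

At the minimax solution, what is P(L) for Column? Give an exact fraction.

Row minima: Top → -5, Middle → -4, Bottom → -6; maximin = -4.
Column maxima: L → 10, R → -1; minimax = -1.
-4 ≠ -1, so there is no saddle point; optimal play is mixed.
Bottom is strictly dominated by Middle, so Row never plays it.
On the remaining 2×2 (Top, Middle vs L, R):
Let Row play Top with probability p. Expected payoff against L: 10p + (-4)(1−p) = 14p − 4; against R: (-5)p + (-1)(1−p) = −4p − 1.
Setting these equal: 14p − 4 = −4p − 1 ⇒ 18p = 3 ⇒ p = 1/6, and the value is (14)·(1/6) − 4 = -5/3.
For Column: with q = P(L), equating Top's and Middle's payoffs gives 15q − 5 = −3q − 1 ⇒ q = 2/9.

2/9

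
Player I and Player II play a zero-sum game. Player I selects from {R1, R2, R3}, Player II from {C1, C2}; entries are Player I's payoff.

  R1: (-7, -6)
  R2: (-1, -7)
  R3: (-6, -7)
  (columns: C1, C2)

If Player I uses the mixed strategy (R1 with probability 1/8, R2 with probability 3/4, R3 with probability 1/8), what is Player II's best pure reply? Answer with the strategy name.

If Player II plays C1, Player I's expected payoff is (1/8)·(-7) + (3/4)·(-1) + (1/8)·(-6) = -19/8.
If Player II plays C2, Player I's expected payoff is (1/8)·(-6) + (3/4)·(-7) + (1/8)·(-7) = -55/8.
Player II minimizes Player I's payoff; the smallest is -55/8, so the best response is C2.

C2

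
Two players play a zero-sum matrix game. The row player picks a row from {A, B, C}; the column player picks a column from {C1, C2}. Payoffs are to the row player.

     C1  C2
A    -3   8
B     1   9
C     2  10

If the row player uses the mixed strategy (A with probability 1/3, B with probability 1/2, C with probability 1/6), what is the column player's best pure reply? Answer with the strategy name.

C1

If the column player plays C1, the row player's expected payoff is (1/3)·(-3) + (1/2)·1 + (1/6)·2 = -1/6.
If the column player plays C2, the row player's expected payoff is (1/3)·8 + (1/2)·9 + (1/6)·10 = 53/6.
The column player minimizes the row player's payoff; the smallest is -1/6, so the best response is C1.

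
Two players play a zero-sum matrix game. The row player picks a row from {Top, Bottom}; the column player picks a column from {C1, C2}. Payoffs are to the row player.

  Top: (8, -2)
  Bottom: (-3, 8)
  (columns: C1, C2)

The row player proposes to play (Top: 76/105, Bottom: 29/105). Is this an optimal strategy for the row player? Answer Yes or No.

No

Against C1 this mix gives (76/105)·8 + (29/105)·(-3) = 521/105.
Against C2 this mix gives (76/105)·(-2) + (29/105)·8 = 16/21.
The column player will play C2, holding the row player to 16/21. Shifting weight toward the row that does better against C2 would raise this floor (the equalizing mix achieves 58/21 against both C2 and C1), so the proposed strategy is not optimal.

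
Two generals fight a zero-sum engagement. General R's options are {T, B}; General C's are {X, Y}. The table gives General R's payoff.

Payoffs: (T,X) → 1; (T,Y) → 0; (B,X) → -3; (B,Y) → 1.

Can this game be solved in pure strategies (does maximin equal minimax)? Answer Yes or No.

Row minima: T → 0, B → -3; maximin = 0.
Column maxima: X → 1, Y → 1; minimax = 1.
0 ≠ 1, so no pure-strategy equilibrium exists.

No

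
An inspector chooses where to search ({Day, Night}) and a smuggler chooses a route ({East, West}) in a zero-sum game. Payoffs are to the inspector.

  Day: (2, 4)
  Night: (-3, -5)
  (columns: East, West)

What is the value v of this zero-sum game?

2

Row minima: Day → 2, Night → -5; maximin = 2.
Column maxima: East → 2, West → 4; minimax = 2.
Since maximin = minimax = 2, there is a saddle point and the value is 2.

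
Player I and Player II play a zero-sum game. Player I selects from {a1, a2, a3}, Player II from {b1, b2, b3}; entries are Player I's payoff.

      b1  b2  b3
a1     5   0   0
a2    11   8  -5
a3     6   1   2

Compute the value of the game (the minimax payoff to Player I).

3/2

Row minima: a1 → 0, a2 → -5, a3 → 1; maximin = 1.
Column maxima: b1 → 11, b2 → 8, b3 → 2; minimax = 2.
1 ≠ 2, so there is no saddle point; optimal play is mixed.
a1 is strictly dominated by a3, so Player I never plays it.
b1 is strictly dominated by b2 (it gives Player I strictly more in every row), so Player II never plays it.
On the remaining 2×2 (a2, a3 vs b2, b3):
Let Player I play a2 with probability p. Expected payoff against b2: 8p + 1(1−p) = 7p + 1; against b3: (-5)p + 2(1−p) = −7p + 2.
Setting these equal: 7p + 1 = −7p + 2 ⇒ 14p = 1 ⇒ p = 1/14, and the value is (7)·(1/14) + 1 = 3/2.
For Player II: with q = P(b2), equating a2's and a3's payoffs gives 13q − 5 = −q + 2 ⇒ q = 1/2.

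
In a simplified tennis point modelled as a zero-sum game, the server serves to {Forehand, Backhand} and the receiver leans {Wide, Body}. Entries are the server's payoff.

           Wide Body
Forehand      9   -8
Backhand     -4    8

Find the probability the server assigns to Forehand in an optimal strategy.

Row minima: Forehand → -8, Backhand → -4; maximin = -4.
Column maxima: Wide → 9, Body → 8; minimax = 8.
-4 ≠ 8, so there is no saddle point; optimal play is mixed.
Let the server play Forehand with probability p. Expected payoff against Wide: 9p + (-4)(1−p) = 13p − 4; against Body: (-8)p + 8(1−p) = −16p + 8.
Setting these equal: 13p − 4 = −16p + 8 ⇒ 29p = 12 ⇒ p = 12/29, and the value is (13)·(12/29) − 4 = 40/29.
For the receiver: with q = P(Wide), equating Forehand's and Backhand's payoffs gives 17q − 8 = −12q + 8 ⇒ q = 16/29.

12/29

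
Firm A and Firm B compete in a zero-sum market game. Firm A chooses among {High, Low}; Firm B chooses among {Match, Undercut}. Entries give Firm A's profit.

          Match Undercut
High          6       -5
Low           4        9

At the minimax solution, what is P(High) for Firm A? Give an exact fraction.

Row minima: High → -5, Low → 4; maximin = 4.
Column maxima: Match → 6, Undercut → 9; minimax = 6.
4 ≠ 6, so there is no saddle point; optimal play is mixed.
Let Firm A play High with probability p. Expected payoff against Match: 6p + 4(1−p) = 2p + 4; against Undercut: (-5)p + 9(1−p) = −14p + 9.
Setting these equal: 2p + 4 = −14p + 9 ⇒ 16p = 5 ⇒ p = 5/16, and the value is (2)·(5/16) + 4 = 37/8.
For Firm B: with q = P(Match), equating High's and Low's payoffs gives 11q − 5 = −5q + 9 ⇒ q = 7/8.

5/16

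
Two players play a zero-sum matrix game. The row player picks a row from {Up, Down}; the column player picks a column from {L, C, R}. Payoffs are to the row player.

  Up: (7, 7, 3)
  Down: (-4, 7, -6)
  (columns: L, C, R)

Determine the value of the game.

3

Row minima: Up → 3, Down → -6; maximin = 3.
Column maxima: L → 7, C → 7, R → 3; minimax = 3.
Since maximin = minimax = 3, there is a saddle point and the value is 3.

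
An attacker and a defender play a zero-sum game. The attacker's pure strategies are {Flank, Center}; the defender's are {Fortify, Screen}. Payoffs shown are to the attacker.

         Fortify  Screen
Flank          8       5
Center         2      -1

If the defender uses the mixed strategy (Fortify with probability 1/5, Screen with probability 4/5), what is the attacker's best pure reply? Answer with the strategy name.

Flank

Expected payoff of Flank: (1/5)·8 + (4/5)·5 = 28/5.
Expected payoff of Center: (1/5)·2 + (4/5)·(-1) = -2/5.
The largest is 28/5, so the attacker's best response is Flank.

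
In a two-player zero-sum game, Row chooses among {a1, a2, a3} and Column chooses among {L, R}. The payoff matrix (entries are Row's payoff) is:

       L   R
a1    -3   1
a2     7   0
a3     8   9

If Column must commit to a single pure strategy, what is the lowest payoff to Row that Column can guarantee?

Column maxima: L → 8, R → 9.
The smallest of these is 8.

8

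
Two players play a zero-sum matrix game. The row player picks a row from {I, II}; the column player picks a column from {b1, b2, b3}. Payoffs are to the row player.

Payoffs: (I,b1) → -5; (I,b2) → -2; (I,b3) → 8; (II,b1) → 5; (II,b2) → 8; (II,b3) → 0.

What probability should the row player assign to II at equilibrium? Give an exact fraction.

13/18

Row minima: I → -5, II → 0; maximin = 0.
Column maxima: b1 → 5, b2 → 8, b3 → 8; minimax = 5.
0 ≠ 5, so there is no saddle point; optimal play is mixed.
b2 is strictly dominated by b1 (it gives the row player strictly more in every row), so the column player never plays it.
On the remaining 2×2 (I, II vs b1, b3):
Let the row player play I with probability p. Expected payoff against b1: (-5)p + 5(1−p) = −10p + 5; against b3: 8p + 0(1−p) = 8p.
Setting these equal: −10p + 5 = 8p ⇒ −18p = -5 ⇒ p = 5/18, and the value is (-10)·(5/18) + 5 = 20/9.
For the column player: with q = P(b1), equating I's and II's payoffs gives −13q + 8 = 5q ⇒ q = 4/9.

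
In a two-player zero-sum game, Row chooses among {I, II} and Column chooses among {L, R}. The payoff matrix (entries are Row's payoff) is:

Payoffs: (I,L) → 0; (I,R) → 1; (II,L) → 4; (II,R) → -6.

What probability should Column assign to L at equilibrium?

Row minima: I → 0, II → -6; maximin = 0.
Column maxima: L → 4, R → 1; minimax = 1.
0 ≠ 1, so there is no saddle point; optimal play is mixed.
Let Row play I with probability p. Expected payoff against L: 0p + 4(1−p) = −4p + 4; against R: 1p + (-6)(1−p) = 7p − 6.
Setting these equal: −4p + 4 = 7p − 6 ⇒ −11p = -10 ⇒ p = 10/11, and the value is (-4)·(10/11) + 4 = 4/11.
For Column: with q = P(L), equating I's and II's payoffs gives −q + 1 = 10q − 6 ⇒ q = 7/11.

7/11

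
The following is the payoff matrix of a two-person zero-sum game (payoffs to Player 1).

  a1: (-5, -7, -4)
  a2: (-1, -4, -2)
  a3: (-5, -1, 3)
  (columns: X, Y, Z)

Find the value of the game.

-19/7

Row minima: a1 → -7, a2 → -4, a3 → -5; maximin = -4.
Column maxima: X → -1, Y → -1, Z → 3; minimax = -1.
-4 ≠ -1, so there is no saddle point; optimal play is mixed.
a1 is strictly dominated by a2, so Player 1 never plays it.
Z is strictly dominated by Y (it gives Player 1 strictly more in every row), so Player 2 never plays it.
On the remaining 2×2 (a2, a3 vs X, Y):
Let Player 1 play a2 with probability p. Expected payoff against X: (-1)p + (-5)(1−p) = 4p − 5; against Y: (-4)p + (-1)(1−p) = −3p − 1.
Setting these equal: 4p − 5 = −3p − 1 ⇒ 7p = 4 ⇒ p = 4/7, and the value is (4)·(4/7) − 5 = -19/7.
For Player 2: with q = P(X), equating a2's and a3's payoffs gives 3q − 4 = −4q − 1 ⇒ q = 3/7.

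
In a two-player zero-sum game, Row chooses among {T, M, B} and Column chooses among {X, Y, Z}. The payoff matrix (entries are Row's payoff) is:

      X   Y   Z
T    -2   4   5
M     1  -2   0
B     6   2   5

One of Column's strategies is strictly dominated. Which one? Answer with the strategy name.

Y holds Row's payoff strictly below Z in every row: 4 < 5, -2 < 0, 2 < 5.
So Z is strictly dominated for Column.

Z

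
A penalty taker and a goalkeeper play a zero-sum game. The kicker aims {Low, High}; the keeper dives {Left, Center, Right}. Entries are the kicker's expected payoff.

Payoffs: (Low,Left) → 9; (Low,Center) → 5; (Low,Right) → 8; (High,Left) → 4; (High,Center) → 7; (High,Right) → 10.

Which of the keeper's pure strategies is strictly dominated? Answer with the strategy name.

Right

Center holds the kicker's payoff strictly below Right in every row: 5 < 8, 7 < 10.
So Right is strictly dominated for the keeper.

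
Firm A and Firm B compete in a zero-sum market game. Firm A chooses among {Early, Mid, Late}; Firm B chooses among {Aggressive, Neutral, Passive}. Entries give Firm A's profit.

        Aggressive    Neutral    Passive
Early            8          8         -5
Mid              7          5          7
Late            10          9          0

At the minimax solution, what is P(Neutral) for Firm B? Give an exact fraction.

7/11

Row minima: Early → -5, Mid → 5, Late → 0; maximin = 5.
Column maxima: Aggressive → 10, Neutral → 9, Passive → 7; minimax = 7.
5 ≠ 7, so there is no saddle point; optimal play is mixed.
Early is strictly dominated by Late, so Firm A never plays it.
With Early eliminated, Aggressive is strictly dominated by Neutral (it gives Firm A strictly more in every remaining row), so Firm B never plays it.
On the remaining 2×2 (Mid, Late vs Neutral, Passive):
Let Firm A play Mid with probability p. Expected payoff against Neutral: 5p + 9(1−p) = −4p + 9; against Passive: 7p + 0(1−p) = 7p.
Setting these equal: −4p + 9 = 7p ⇒ −11p = -9 ⇒ p = 9/11, and the value is (-4)·(9/11) + 9 = 63/11.
For Firm B: with q = P(Neutral), equating Mid's and Late's payoffs gives −2q + 7 = 9q ⇒ q = 7/11.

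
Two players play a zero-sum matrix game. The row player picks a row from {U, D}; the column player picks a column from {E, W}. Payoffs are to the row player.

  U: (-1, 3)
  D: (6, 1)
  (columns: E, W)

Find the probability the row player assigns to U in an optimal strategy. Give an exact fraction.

5/9

Row minima: U → -1, D → 1; maximin = 1.
Column maxima: E → 6, W → 3; minimax = 3.
1 ≠ 3, so there is no saddle point; optimal play is mixed.
Let the row player play U with probability p. Expected payoff against E: (-1)p + 6(1−p) = −7p + 6; against W: 3p + 1(1−p) = 2p + 1.
Setting these equal: −7p + 6 = 2p + 1 ⇒ −9p = -5 ⇒ p = 5/9, and the value is (-7)·(5/9) + 6 = 19/9.
For the column player: with q = P(E), equating U's and D's payoffs gives −4q + 3 = 5q + 1 ⇒ q = 2/9.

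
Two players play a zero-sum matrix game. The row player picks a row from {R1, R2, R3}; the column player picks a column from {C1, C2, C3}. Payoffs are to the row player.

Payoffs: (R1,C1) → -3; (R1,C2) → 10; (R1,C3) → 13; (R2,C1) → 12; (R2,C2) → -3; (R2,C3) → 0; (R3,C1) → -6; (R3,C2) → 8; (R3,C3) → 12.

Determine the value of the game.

111/28

Row minima: R1 → -3, R2 → -3, R3 → -6; maximin = -3.
Column maxima: C1 → 12, C2 → 10, C3 → 13; minimax = 10.
-3 ≠ 10, so there is no saddle point; optimal play is mixed.
R3 is strictly dominated by R1, so the row player never plays it.
C3 is strictly dominated by C2 (it gives the row player strictly more in every row), so the column player never plays it.
On the remaining 2×2 (R1, R2 vs C1, C2):
Let the row player play R1 with probability p. Expected payoff against C1: (-3)p + 12(1−p) = −15p + 12; against C2: 10p + (-3)(1−p) = 13p − 3.
Setting these equal: −15p + 12 = 13p − 3 ⇒ −28p = -15 ⇒ p = 15/28, and the value is (-15)·(15/28) + 12 = 111/28.
For the column player: with q = P(C1), equating R1's and R2's payoffs gives −13q + 10 = 15q − 3 ⇒ q = 13/28.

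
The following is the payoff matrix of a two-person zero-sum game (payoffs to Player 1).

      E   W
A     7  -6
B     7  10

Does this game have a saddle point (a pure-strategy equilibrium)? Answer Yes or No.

Yes

Row minima: A → -6, B → 7; maximin = 7.
Column maxima: E → 7, W → 10; minimax = 7.
maximin = minimax = 7, so a saddle point exists.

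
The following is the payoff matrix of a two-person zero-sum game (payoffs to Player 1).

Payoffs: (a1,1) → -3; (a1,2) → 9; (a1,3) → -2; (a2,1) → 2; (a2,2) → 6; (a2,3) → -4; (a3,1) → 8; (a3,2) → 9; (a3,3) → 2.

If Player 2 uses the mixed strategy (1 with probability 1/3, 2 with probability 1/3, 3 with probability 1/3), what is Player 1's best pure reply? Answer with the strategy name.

a3

Expected payoff of a1: (1/3)·(-3) + (1/3)·9 + (1/3)·(-2) = 4/3.
Expected payoff of a2: (1/3)·2 + (1/3)·6 + (1/3)·(-4) = 4/3.
Expected payoff of a3: (1/3)·8 + (1/3)·9 + (1/3)·2 = 19/3.
The largest is 19/3, so Player 1's best response is a3.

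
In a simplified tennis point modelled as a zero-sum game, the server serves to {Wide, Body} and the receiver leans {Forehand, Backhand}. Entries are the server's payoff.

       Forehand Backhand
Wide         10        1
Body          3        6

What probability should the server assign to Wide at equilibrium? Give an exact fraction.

Row minima: Wide → 1, Body → 3; maximin = 3.
Column maxima: Forehand → 10, Backhand → 6; minimax = 6.
3 ≠ 6, so there is no saddle point; optimal play is mixed.
Let the server play Wide with probability p. Expected payoff against Forehand: 10p + 3(1−p) = 7p + 3; against Backhand: 1p + 6(1−p) = −5p + 6.
Setting these equal: 7p + 3 = −5p + 6 ⇒ 12p = 3 ⇒ p = 1/4, and the value is (7)·(1/4) + 3 = 19/4.
For the receiver: with q = P(Forehand), equating Wide's and Body's payoffs gives 9q + 1 = −3q + 6 ⇒ q = 5/12.

1/4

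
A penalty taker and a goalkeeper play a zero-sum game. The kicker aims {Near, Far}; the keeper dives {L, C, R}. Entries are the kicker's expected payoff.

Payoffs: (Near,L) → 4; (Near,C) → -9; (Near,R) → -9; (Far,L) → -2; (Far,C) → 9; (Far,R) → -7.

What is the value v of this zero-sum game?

-7

Row minima: Near → -9, Far → -7; maximin = -7.
Column maxima: L → 4, C → 9, R → -7; minimax = -7.
Since maximin = minimax = -7, there is a saddle point and the value is -7.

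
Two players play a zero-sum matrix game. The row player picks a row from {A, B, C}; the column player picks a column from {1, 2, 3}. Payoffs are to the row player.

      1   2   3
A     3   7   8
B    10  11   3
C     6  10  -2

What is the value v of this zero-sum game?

71/12

Row minima: A → 3, B → 3, C → -2; maximin = 3.
Column maxima: 1 → 10, 2 → 11, 3 → 8; minimax = 8.
3 ≠ 8, so there is no saddle point; optimal play is mixed.
C is strictly dominated by B, so the row player never plays it.
2 is strictly dominated by 1 (it gives the row player strictly more in every row), so the column player never plays it.
On the remaining 2×2 (A, B vs 1, 3):
Let the row player play A with probability p. Expected payoff against 1: 3p + 10(1−p) = −7p + 10; against 3: 8p + 3(1−p) = 5p + 3.
Setting these equal: −7p + 10 = 5p + 3 ⇒ −12p = -7 ⇒ p = 7/12, and the value is (-7)·(7/12) + 10 = 71/12.
For the column player: with q = P(1), equating A's and B's payoffs gives −5q + 8 = 7q + 3 ⇒ q = 5/12.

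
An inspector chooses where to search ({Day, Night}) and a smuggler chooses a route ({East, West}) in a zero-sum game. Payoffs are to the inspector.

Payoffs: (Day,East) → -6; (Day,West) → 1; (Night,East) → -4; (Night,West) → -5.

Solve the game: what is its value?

Row minima: Day → -6, Night → -5; maximin = -5.
Column maxima: East → -4, West → 1; minimax = -4.
-5 ≠ -4, so there is no saddle point; optimal play is mixed.
Let the inspector play Day with probability p. Expected payoff against East: (-6)p + (-4)(1−p) = −2p − 4; against West: 1p + (-5)(1−p) = 6p − 5.
Setting these equal: −2p − 4 = 6p − 5 ⇒ −8p = -1 ⇒ p = 1/8, and the value is (-2)·(1/8) − 4 = -17/4.
For the smuggler: with q = P(East), equating Day's and Night's payoffs gives −7q + 1 = q − 5 ⇒ q = 3/4.

-17/4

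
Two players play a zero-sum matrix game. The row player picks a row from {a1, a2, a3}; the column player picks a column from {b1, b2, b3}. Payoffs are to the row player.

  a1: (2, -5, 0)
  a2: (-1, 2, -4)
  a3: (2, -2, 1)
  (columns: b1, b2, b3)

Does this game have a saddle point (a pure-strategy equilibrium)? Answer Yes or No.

Row minima: a1 → -5, a2 → -4, a3 → -2; maximin = -2.
Column maxima: b1 → 2, b2 → 2, b3 → 1; minimax = 1.
-2 ≠ 1, so no pure-strategy equilibrium exists.

No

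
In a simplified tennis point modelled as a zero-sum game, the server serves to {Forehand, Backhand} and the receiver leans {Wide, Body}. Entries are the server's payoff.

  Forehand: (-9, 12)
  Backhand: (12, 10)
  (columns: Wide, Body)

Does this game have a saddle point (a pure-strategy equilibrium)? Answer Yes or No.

No

Row minima: Forehand → -9, Backhand → 10; maximin = 10.
Column maxima: Wide → 12, Body → 12; minimax = 12.
10 ≠ 12, so no pure-strategy equilibrium exists.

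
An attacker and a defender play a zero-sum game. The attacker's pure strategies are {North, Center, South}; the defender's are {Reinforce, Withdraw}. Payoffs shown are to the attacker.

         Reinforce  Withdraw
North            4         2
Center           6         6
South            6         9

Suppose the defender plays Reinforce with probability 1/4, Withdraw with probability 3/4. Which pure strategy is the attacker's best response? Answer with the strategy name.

Expected payoff of North: (1/4)·4 + (3/4)·2 = 5/2.
Expected payoff of Center: (1/4)·6 + (3/4)·6 = 6.
Expected payoff of South: (1/4)·6 + (3/4)·9 = 33/4.
The largest is 33/4, so the attacker's best response is South.

South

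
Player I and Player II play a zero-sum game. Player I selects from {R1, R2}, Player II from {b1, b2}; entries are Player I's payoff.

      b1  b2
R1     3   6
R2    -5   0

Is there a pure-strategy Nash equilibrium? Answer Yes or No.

Row minima: R1 → 3, R2 → -5; maximin = 3.
Column maxima: b1 → 3, b2 → 6; minimax = 3.
maximin = minimax = 3, so a saddle point exists.

Yes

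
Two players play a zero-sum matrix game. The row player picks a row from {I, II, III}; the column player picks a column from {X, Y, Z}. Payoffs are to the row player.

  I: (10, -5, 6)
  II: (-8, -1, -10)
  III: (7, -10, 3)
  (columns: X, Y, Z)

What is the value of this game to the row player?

-14/5

Row minima: I → -5, II → -10, III → -10; maximin = -5.
Column maxima: X → 10, Y → -1, Z → 6; minimax = -1.
-5 ≠ -1, so there is no saddle point; optimal play is mixed.
III is strictly dominated by I, so the row player never plays it.
X is strictly dominated by Z (it gives the row player strictly more in every row), so the column player never plays it.
On the remaining 2×2 (I, II vs Y, Z):
Let the row player play I with probability p. Expected payoff against Y: (-5)p + (-1)(1−p) = −4p − 1; against Z: 6p + (-10)(1−p) = 16p − 10.
Setting these equal: −4p − 1 = 16p − 10 ⇒ −20p = -9 ⇒ p = 9/20, and the value is (-4)·(9/20) − 1 = -14/5.
For the column player: with q = P(Y), equating I's and II's payoffs gives −11q + 6 = 9q − 10 ⇒ q = 4/5.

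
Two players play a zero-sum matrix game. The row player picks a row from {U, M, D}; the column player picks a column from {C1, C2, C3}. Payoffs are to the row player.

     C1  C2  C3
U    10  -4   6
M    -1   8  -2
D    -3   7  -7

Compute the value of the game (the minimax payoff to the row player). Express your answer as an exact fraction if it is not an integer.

Row minima: U → -4, M → -2, D → -7; maximin = -2.
Column maxima: C1 → 10, C2 → 8, C3 → 6; minimax = 6.
-2 ≠ 6, so there is no saddle point; optimal play is mixed.
D is strictly dominated by M, so the row player never plays it.
C1 is strictly dominated by C3 (it gives the row player strictly more in every row), so the column player never plays it.
On the remaining 2×2 (U, M vs C2, C3):
Let the row player play U with probability p. Expected payoff against C2: (-4)p + 8(1−p) = −12p + 8; against C3: 6p + (-2)(1−p) = 8p − 2.
Setting these equal: −12p + 8 = 8p − 2 ⇒ −20p = -10 ⇒ p = 1/2, and the value is (-12)·(1/2) + 8 = 2.
For the column player: with q = P(C2), equating U's and M's payoffs gives −10q + 6 = 10q − 2 ⇒ q = 2/5.

2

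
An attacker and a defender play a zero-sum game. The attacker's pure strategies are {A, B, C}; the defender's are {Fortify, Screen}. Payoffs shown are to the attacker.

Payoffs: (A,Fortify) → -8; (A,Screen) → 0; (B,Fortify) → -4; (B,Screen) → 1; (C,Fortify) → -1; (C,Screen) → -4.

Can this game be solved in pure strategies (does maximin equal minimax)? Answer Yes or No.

Row minima: A → -8, B → -4, C → -4; maximin = -4.
Column maxima: Fortify → -1, Screen → 1; minimax = -1.
-4 ≠ -1, so no pure-strategy equilibrium exists.

No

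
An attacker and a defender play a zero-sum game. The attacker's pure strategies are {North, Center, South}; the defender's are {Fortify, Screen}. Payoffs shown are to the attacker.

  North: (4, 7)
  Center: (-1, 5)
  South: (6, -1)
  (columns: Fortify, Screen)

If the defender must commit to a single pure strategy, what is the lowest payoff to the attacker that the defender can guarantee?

6

Column maxima: Fortify → 6, Screen → 7.
The smallest of these is 6.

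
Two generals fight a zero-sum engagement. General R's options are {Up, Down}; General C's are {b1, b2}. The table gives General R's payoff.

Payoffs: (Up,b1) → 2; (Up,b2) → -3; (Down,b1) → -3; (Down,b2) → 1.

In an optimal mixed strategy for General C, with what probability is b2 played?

5/9

Row minima: Up → -3, Down → -3; maximin = -3.
Column maxima: b1 → 2, b2 → 1; minimax = 1.
-3 ≠ 1, so there is no saddle point; optimal play is mixed.
Let General R play Up with probability p. Expected payoff against b1: 2p + (-3)(1−p) = 5p − 3; against b2: (-3)p + 1(1−p) = −4p + 1.
Setting these equal: 5p − 3 = −4p + 1 ⇒ 9p = 4 ⇒ p = 4/9, and the value is (5)·(4/9) − 3 = -7/9.
For General C: with q = P(b1), equating Up's and Down's payoffs gives 5q − 3 = −4q + 1 ⇒ q = 4/9.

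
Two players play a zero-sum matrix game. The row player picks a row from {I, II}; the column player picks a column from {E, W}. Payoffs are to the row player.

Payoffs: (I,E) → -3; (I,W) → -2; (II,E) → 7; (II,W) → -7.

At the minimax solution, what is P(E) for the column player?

Row minima: I → -3, II → -7; maximin = -3.
Column maxima: E → 7, W → -2; minimax = -2.
-3 ≠ -2, so there is no saddle point; optimal play is mixed.
Let the row player play I with probability p. Expected payoff against E: (-3)p + 7(1−p) = −10p + 7; against W: (-2)p + (-7)(1−p) = 5p − 7.
Setting these equal: −10p + 7 = 5p − 7 ⇒ −15p = -14 ⇒ p = 14/15, and the value is (-10)·(14/15) + 7 = -7/3.
For the column player: with q = P(E), equating I's and II's payoffs gives −q − 2 = 14q − 7 ⇒ q = 1/3.

1/3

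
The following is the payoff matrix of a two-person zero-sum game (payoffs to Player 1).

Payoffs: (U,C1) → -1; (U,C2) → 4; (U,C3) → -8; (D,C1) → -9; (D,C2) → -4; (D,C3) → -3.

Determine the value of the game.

-69/13

Row minima: U → -8, D → -9; maximin = -8.
Column maxima: C1 → -1, C2 → 4, C3 → -3; minimax = -3.
-8 ≠ -3, so there is no saddle point; optimal play is mixed.
C2 is strictly dominated by C1 (it gives Player 1 strictly more in every row), so Player 2 never plays it.
On the remaining 2×2 (U, D vs C1, C3):
Let Player 1 play U with probability p. Expected payoff against C1: (-1)p + (-9)(1−p) = 8p − 9; against C3: (-8)p + (-3)(1−p) = −5p − 3.
Setting these equal: 8p − 9 = −5p − 3 ⇒ 13p = 6 ⇒ p = 6/13, and the value is (8)·(6/13) − 9 = -69/13.
For Player 2: with q = P(C1), equating U's and D's payoffs gives 7q − 8 = −6q − 3 ⇒ q = 5/13.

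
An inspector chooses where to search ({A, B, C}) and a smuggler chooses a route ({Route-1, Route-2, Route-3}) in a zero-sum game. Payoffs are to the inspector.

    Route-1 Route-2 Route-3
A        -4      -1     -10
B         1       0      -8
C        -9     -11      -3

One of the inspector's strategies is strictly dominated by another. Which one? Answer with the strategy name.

B gives a strictly higher payoff than A against every column: 1 > -4, 0 > -1, -8 > -10.
So A is strictly dominated and the inspector never plays it.

A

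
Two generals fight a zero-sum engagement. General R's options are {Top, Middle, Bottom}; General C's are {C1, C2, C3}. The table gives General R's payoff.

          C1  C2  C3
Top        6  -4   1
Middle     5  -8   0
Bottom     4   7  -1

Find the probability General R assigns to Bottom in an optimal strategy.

5/13

Row minima: Top → -4, Middle → -8, Bottom → -1; maximin = -1.
Column maxima: C1 → 6, C2 → 7, C3 → 1; minimax = 1.
-1 ≠ 1, so there is no saddle point; optimal play is mixed.
Middle is strictly dominated by Top, so General R never plays it.
C1 is strictly dominated by C3 (it gives General R strictly more in every row), so General C never plays it.
On the remaining 2×2 (Top, Bottom vs C2, C3):
Let General R play Top with probability p. Expected payoff against C2: (-4)p + 7(1−p) = −11p + 7; against C3: 1p + (-1)(1−p) = 2p − 1.
Setting these equal: −11p + 7 = 2p − 1 ⇒ −13p = -8 ⇒ p = 8/13, and the value is (-11)·(8/13) + 7 = 3/13.
For General C: with q = P(C2), equating Top's and Bottom's payoffs gives −5q + 1 = 8q − 1 ⇒ q = 2/13.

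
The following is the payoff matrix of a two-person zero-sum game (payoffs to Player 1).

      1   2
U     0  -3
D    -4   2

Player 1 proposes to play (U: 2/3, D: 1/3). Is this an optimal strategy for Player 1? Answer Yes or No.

Yes

Against 1 this mix gives (2/3)·0 + (1/3)·(-4) = -4/3.
Against 2 this mix gives (2/3)·(-3) + (1/3)·2 = -4/3.
All of Player 2's active replies (1, 2) yield -4/3, and no column does worse for Player 1. The mix makes Player 2 indifferent and guarantees -4/3, so it is optimal.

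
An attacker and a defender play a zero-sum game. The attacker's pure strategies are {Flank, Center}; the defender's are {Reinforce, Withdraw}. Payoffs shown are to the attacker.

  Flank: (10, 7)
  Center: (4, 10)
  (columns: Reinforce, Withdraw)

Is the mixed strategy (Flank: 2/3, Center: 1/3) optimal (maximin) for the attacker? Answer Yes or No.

Against Reinforce this mix gives (2/3)·10 + (1/3)·4 = 8.
Against Withdraw this mix gives (2/3)·7 + (1/3)·10 = 8.
All of the defender's active replies (Reinforce, Withdraw) yield 8, and no column does worse for the attacker. The mix makes the defender indifferent and guarantees 8, so it is optimal.

Yes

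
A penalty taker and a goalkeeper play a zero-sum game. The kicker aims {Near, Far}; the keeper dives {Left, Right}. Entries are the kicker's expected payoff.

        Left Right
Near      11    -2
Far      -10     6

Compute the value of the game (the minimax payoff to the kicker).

46/29

Row minima: Near → -2, Far → -10; maximin = -2.
Column maxima: Left → 11, Right → 6; minimax = 6.
-2 ≠ 6, so there is no saddle point; optimal play is mixed.
Let the kicker play Near with probability p. Expected payoff against Left: 11p + (-10)(1−p) = 21p − 10; against Right: (-2)p + 6(1−p) = −8p + 6.
Setting these equal: 21p − 10 = −8p + 6 ⇒ 29p = 16 ⇒ p = 16/29, and the value is (21)·(16/29) − 10 = 46/29.
For the keeper: with q = P(Left), equating Near's and Far's payoffs gives 13q − 2 = −16q + 6 ⇒ q = 8/29.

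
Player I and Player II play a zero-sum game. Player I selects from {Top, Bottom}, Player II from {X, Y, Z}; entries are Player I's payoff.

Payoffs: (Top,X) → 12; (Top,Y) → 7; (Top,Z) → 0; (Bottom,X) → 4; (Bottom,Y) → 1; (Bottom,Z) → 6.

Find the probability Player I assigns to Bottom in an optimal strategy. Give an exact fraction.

Row minima: Top → 0, Bottom → 1; maximin = 1.
Column maxima: X → 12, Y → 7, Z → 6; minimax = 6.
1 ≠ 6, so there is no saddle point; optimal play is mixed.
X is strictly dominated by Y (it gives Player I strictly more in every row), so Player II never plays it.
On the remaining 2×2 (Top, Bottom vs Y, Z):
Let Player I play Top with probability p. Expected payoff against Y: 7p + 1(1−p) = 6p + 1; against Z: 0p + 6(1−p) = −6p + 6.
Setting these equal: 6p + 1 = −6p + 6 ⇒ 12p = 5 ⇒ p = 5/12, and the value is (6)·(5/12) + 1 = 7/2.
For Player II: with q = P(Y), equating Top's and Bottom's payoffs gives 7q = −5q + 6 ⇒ q = 1/2.

7/12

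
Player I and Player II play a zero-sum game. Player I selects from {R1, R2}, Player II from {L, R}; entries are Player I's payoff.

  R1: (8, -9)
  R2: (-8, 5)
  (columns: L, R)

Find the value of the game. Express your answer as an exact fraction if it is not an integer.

-16/15

Row minima: R1 → -9, R2 → -8; maximin = -8.
Column maxima: L → 8, R → 5; minimax = 5.
-8 ≠ 5, so there is no saddle point; optimal play is mixed.
Let Player I play R1 with probability p. Expected payoff against L: 8p + (-8)(1−p) = 16p − 8; against R: (-9)p + 5(1−p) = −14p + 5.
Setting these equal: 16p − 8 = −14p + 5 ⇒ 30p = 13 ⇒ p = 13/30, and the value is (16)·(13/30) − 8 = -16/15.
For Player II: with q = P(L), equating R1's and R2's payoffs gives 17q − 9 = −13q + 5 ⇒ q = 7/15.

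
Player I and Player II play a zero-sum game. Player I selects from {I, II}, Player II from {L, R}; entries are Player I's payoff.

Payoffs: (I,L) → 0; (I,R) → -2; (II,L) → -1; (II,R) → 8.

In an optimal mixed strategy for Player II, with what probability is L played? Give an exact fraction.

Row minima: I → -2, II → -1; maximin = -1.
Column maxima: L → 0, R → 8; minimax = 0.
-1 ≠ 0, so there is no saddle point; optimal play is mixed.
Let Player I play I with probability p. Expected payoff against L: 0p + (-1)(1−p) = p − 1; against R: (-2)p + 8(1−p) = −10p + 8.
Setting these equal: p − 1 = −10p + 8 ⇒ 11p = 9 ⇒ p = 9/11, and the value is (1)·(9/11) − 1 = -2/11.
For Player II: with q = P(L), equating I's and II's payoffs gives 2q − 2 = −9q + 8 ⇒ q = 10/11.

10/11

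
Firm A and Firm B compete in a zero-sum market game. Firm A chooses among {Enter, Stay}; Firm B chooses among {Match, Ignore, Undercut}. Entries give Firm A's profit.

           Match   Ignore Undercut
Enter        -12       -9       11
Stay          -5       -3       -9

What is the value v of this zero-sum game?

-163/27

Row minima: Enter → -12, Stay → -9; maximin = -9.
Column maxima: Match → -5, Ignore → -3, Undercut → 11; minimax = -5.
-9 ≠ -5, so there is no saddle point; optimal play is mixed.
Ignore is strictly dominated by Match (it gives Firm A strictly more in every row), so Firm B never plays it.
On the remaining 2×2 (Enter, Stay vs Match, Undercut):
Let Firm A play Enter with probability p. Expected payoff against Match: (-12)p + (-5)(1−p) = −7p − 5; against Undercut: 11p + (-9)(1−p) = 20p − 9.
Setting these equal: −7p − 5 = 20p − 9 ⇒ −27p = -4 ⇒ p = 4/27, and the value is (-7)·(4/27) − 5 = -163/27.
For Firm B: with q = P(Match), equating Enter's and Stay's payoffs gives −23q + 11 = 4q − 9 ⇒ q = 20/27.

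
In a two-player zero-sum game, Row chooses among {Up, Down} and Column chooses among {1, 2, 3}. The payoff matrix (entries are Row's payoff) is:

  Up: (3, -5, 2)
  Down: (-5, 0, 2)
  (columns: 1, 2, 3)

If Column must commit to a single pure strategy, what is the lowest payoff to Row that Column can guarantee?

Column maxima: 1 → 3, 2 → 0, 3 → 2.
The smallest of these is 0.

0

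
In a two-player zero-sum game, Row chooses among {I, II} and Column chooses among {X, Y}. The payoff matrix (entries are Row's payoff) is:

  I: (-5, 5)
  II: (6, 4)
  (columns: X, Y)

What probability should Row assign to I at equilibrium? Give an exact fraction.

Row minima: I → -5, II → 4; maximin = 4.
Column maxima: X → 6, Y → 5; minimax = 5.
4 ≠ 5, so there is no saddle point; optimal play is mixed.
Let Row play I with probability p. Expected payoff against X: (-5)p + 6(1−p) = −11p + 6; against Y: 5p + 4(1−p) = p + 4.
Setting these equal: −11p + 6 = p + 4 ⇒ −12p = -2 ⇒ p = 1/6, and the value is (-11)·(1/6) + 6 = 25/6.
For Column: with q = P(X), equating I's and II's payoffs gives −10q + 5 = 2q + 4 ⇒ q = 1/12.

1/6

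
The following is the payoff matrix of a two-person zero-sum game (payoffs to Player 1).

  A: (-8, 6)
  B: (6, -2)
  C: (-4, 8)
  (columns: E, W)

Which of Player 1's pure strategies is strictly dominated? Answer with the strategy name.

A

C gives a strictly higher payoff than A against every column: -4 > -8, 8 > 6.
So A is strictly dominated and Player 1 never plays it.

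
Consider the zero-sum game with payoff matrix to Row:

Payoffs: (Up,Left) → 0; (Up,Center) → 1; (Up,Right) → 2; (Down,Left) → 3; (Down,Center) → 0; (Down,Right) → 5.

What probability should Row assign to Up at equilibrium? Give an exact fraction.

Row minima: Up → 0, Down → 0; maximin = 0.
Column maxima: Left → 3, Center → 1, Right → 5; minimax = 1.
0 ≠ 1, so there is no saddle point; optimal play is mixed.
Right is strictly dominated by Left (it gives Row strictly more in every row), so Column never plays it.
On the remaining 2×2 (Up, Down vs Left, Center):
Let Row play Up with probability p. Expected payoff against Left: 0p + 3(1−p) = −3p + 3; against Center: 1p + 0(1−p) = p.
Setting these equal: −3p + 3 = p ⇒ −4p = -3 ⇒ p = 3/4, and the value is (-3)·(3/4) + 3 = 3/4.
For Column: with q = P(Left), equating Up's and Down's payoffs gives −q + 1 = 3q ⇒ q = 1/4.

3/4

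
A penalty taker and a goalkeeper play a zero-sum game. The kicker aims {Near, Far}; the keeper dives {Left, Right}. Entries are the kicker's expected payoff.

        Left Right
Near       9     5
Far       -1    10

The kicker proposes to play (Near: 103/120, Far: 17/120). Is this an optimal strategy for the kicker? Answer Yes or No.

No

Against Left this mix gives (103/120)·9 + (17/120)·(-1) = 91/12.
Against Right this mix gives (103/120)·5 + (17/120)·10 = 137/24.
The keeper will play Right, holding the kicker to 137/24. Shifting weight toward the row that does better against Right would raise this floor (the equalizing mix achieves 19/3 against both Right and Left), so the proposed strategy is not optimal.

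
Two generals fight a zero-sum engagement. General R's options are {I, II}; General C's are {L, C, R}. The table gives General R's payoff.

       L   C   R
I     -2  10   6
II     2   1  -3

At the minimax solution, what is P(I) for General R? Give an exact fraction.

5/13

Row minima: I → -2, II → -3; maximin = -2.
Column maxima: L → 2, C → 10, R → 6; minimax = 2.
-2 ≠ 2, so there is no saddle point; optimal play is mixed.
C is strictly dominated by R (it gives General R strictly more in every row), so General C never plays it.
On the remaining 2×2 (I, II vs L, R):
Let General R play I with probability p. Expected payoff against L: (-2)p + 2(1−p) = −4p + 2; against R: 6p + (-3)(1−p) = 9p − 3.
Setting these equal: −4p + 2 = 9p − 3 ⇒ −13p = -5 ⇒ p = 5/13, and the value is (-4)·(5/13) + 2 = 6/13.
For General C: with q = P(L), equating I's and II's payoffs gives −8q + 6 = 5q − 3 ⇒ q = 9/13.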